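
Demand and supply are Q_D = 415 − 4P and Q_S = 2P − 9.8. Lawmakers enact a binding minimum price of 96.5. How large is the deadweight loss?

3962.94

In inverse form: demand P = 103.75 − 0.25Q, supply P = 4.9 + 0.5Q.
Competitive equilibrium: 103.75 − 0.25Q = 4.9 + 0.5Q → Q* = 131.8, P* = 70.8.
At the floor P = 96.5, quantity demanded = (103.75 − 96.5)/0.25 = 29.
Sellers' marginal cost at Q' = 29: 4.9 + 0.5·29 = 19.4.
ΔQ = 131.8 − 29 = 102.8; wedge = 96.5 − 19.4 = 77.1.
The triangle = ½ × 102.8 × 77.1 = 3962.94.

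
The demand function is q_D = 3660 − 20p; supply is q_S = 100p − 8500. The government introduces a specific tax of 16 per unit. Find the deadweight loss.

In inverse form: demand p = 183 − 0.05q, supply p = 85 + 0.01q.
Competitive equilibrium: 183 − 0.05q = 85 + 0.01q → q* = 1633.3333, p* = 101.3333.
With the tax, the buyer price exceeds the seller price by 16: (183 − 0.05q) − (85 + 0.01q) = 16 → q' = 1366.6667.
Δq = 1633.3333 − 1366.6667 = 266.6666; the wedge equals the tax, 16.
Deadweight loss = ½ × 266.6666 × 16 = 2133.33.

2133.33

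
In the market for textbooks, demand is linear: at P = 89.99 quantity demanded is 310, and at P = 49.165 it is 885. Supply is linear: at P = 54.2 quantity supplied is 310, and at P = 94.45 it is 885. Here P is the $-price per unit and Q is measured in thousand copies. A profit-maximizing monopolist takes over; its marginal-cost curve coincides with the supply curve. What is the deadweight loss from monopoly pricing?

$2513.80 thousand

Demand slope = (49.165 − 89.99)/(885 − 310) = −0.071, so P = 112 − 0.071Q.
Supply slope = (94.45 − 54.2)/(885 − 310) = 0.07, so P = 32.5 + 0.07Q.
Competitive equilibrium: 112 − 0.071Q = 32.5 + 0.07Q → Q* = 563.8298, P* = 71.9681.
Marginal revenue: MR = 112 − 0.142Q. Set MR = MC: 112 − 0.142Q = 32.5 + 0.07Q → Q_m = 375.
Price P_m = 112 − 0.071·375 = 85.375; MC(Q_m) = 32.5 + 0.07·375 = 58.75.
Competitive Q* = 563.8298, so ΔQ = 188.8298; wedge = 85.375 − 58.75 = 26.625.
Deadweight loss = ½ × 188.8298 × 26.625 = $2513.80 thousand.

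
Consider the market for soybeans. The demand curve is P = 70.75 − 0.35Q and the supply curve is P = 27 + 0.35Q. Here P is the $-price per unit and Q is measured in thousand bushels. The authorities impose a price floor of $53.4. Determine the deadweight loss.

$58.50 thousand

Competitive equilibrium: 70.75 − 0.35Q = 27 + 0.35Q → Q* = 62.5, P* = 48.875.
At the floor P = 53.4, quantity demanded = (70.75 − 53.4)/0.35 = 49.5714.
Sellers' marginal cost at Q' = 49.5714: 27 + 0.35·49.5714 = 44.35.
ΔQ = 62.5 − 49.5714 = 12.9286; wedge = 53.4 − 44.35 = 9.05.
The triangle = ½ × 12.9286 × 9.05 = $58.50 thousand.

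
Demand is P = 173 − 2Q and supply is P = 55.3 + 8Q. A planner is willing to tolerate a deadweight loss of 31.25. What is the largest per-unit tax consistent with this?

25

Competitive equilibrium: 173 − 2Q = 55.3 + 8Q → Q* = 11.77, P* = 149.46.
A tax t gives ΔQ = t/10 and wedge t, so DWL = t²/20.
t²/20 = 31.25 → t² = 625 → t = 25.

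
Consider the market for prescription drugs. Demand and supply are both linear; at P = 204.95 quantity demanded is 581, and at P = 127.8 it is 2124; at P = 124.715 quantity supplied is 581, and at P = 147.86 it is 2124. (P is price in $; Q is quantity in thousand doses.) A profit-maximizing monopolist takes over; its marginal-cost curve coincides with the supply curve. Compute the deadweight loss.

$20247.20 thousand

Demand slope = (127.8 − 204.95)/(2124 − 581) = −0.05, so P = 234 − 0.05Q.
Supply slope = (147.86 − 124.715)/(2124 − 581) = 0.015, so P = 116 + 0.015Q.
Competitive equilibrium: 234 − 0.05Q = 116 + 0.015Q → Q* = 1815.38462, P* = 143.23077.
Marginal revenue: MR = 234 − 0.1Q. Set MR = MC: 234 − 0.1Q = 116 + 0.015Q → Q_m = 1026.08696.
Price P_m = 234 − 0.05·1026.08696 = 182.69565; MC(Q_m) = 116 + 0.015·1026.08696 = 131.3913.
Competitive Q* = 1815.38462, so ΔQ = 789.29766; wedge = 182.69565 − 131.3913 = 51.30435.
DWL = ½ × 789.29766 × 51.30435 = $20247.20 thousand.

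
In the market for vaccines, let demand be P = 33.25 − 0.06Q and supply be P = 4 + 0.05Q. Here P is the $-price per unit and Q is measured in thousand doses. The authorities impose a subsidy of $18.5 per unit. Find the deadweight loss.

$1555.68 thousand

Competitive equilibrium: 33.25 − 0.06Q = 4 + 0.05Q → Q* = 265.9091, P* = 17.2955.
The subsidy lowers effective supply by 18.5: P = 0.05Q − 14.5.
New quantity: 33.25 − 0.06Q = 0.05Q − 14.5 → Q' = 434.0909.
Overproduction ΔQ = 434.0909 − 265.9091 = 168.1818; wedge = subsidy = 18.5.
Welfare loss = ½ × 168.1818 × 18.5 = $1555.68 thousand.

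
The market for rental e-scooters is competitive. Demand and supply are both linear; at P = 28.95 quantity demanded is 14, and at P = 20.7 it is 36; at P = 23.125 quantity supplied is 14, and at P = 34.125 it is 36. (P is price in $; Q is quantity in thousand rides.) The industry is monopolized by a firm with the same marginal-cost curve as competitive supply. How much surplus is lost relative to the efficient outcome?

Demand slope = (20.7 − 28.95)/(36 − 14) = −0.375, so P = 34.2 − 0.375Q.
Supply slope = (34.125 − 23.125)/(36 − 14) = 0.5, so P = 16.125 + 0.5Q.
Competitive equilibrium: 34.2 − 0.375Q = 16.125 + 0.5Q → Q* = 20.6571, P* = 26.4536.
Marginal revenue: MR = 34.2 − 0.75Q. Set MR = MC: 34.2 − 0.75Q = 16.125 + 0.5Q → Q_m = 14.46.
Price P_m = 34.2 − 0.375·14.46 = 28.7775; MC(Q_m) = 16.125 + 0.5·14.46 = 23.355.
Competitive Q* = 20.6571, so ΔQ = 6.1971; wedge = 28.7775 − 23.355 = 5.4225.
DWL = ½ × 6.1971 × 5.4225 = $16.80 thousand.

$16.80 thousand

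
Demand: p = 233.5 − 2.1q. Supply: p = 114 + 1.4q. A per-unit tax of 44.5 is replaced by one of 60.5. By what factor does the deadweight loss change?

Competitive equilibrium: 233.5 − 2.1q = 114 + 1.4q → q* = 34.1429, p* = 161.8.
For a per-unit tax t: Δq = t/3.5, so DWL = ½·t·(t/3.5) = t²/7.
At t = 44.5: DWL = 282.893. At t = 60.5: DWL = 522.893.
Ratio = (60.5/44.5)² = 1.848.

1.848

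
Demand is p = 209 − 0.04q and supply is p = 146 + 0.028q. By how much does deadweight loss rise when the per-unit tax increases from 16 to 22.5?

Competitive equilibrium: 209 − 0.04q = 146 + 0.028q → q* = 926.4706, p* = 171.9412.
For a per-unit tax t: Δq = t/0.068, so DWL = ½·t·(t/0.068) = t²/0.136.
At t = 16: DWL = 1882.353. At t = 22.5: DWL = 3722.426.
Increase = 3722.426 − 1882.353 = 1840.07.

1840.07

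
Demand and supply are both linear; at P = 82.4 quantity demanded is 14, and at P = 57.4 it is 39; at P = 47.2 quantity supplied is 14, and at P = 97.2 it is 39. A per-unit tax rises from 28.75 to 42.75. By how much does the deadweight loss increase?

Demand slope = (57.4 − 82.4)/(39 − 14) = −1, so P = 96.4 − Q.
Supply slope = (97.2 − 47.2)/(39 − 14) = 2, so P = 19.2 + 2Q.
Competitive equilibrium: 96.4 − Q = 19.2 + 2Q → Q* = 25.7333, P* = 70.6667.
For a per-unit tax t: ΔQ = t/3, so DWL = ½·t·(t/3) = t²/6.
At t = 28.75: DWL = 137.76. At t = 42.75: DWL = 304.594.
Increase = 304.594 − 137.76 = 166.83.

166.83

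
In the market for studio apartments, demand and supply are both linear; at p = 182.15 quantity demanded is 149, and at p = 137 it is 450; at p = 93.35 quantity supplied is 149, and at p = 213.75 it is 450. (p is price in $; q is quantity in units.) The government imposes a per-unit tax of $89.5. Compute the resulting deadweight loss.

$7282.05

Demand slope = (137 − 182.15)/(450 − 149) = −0.15, so p = 204.5 − 0.15q.
Supply slope = (213.75 − 93.35)/(450 − 149) = 0.4, so p = 33.75 + 0.4q.
Competitive equilibrium: 204.5 − 0.15q = 33.75 + 0.4q → q* = 310.45455, p* = 157.93182.
With the tax, the buyer price exceeds the seller price by 89.5: (204.5 − 0.15q) − (33.75 + 0.4q) = 89.5 → q' = 147.72727.
Δq = 310.45455 − 147.72727 = 162.72728; the wedge equals the tax, 89.5.
The triangle = ½ × 162.72728 × 89.5 = $7282.05.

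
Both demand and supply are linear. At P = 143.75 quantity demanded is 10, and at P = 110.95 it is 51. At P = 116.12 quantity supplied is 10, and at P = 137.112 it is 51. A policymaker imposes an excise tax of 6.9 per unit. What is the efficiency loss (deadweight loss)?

Demand slope = (110.95 − 143.75)/(51 − 10) = −0.8, so P = 151.75 − 0.8Q.
Supply slope = (137.112 − 116.12)/(51 − 10) = 0.512, so P = 111 + 0.512Q.
Competitive equilibrium: 151.75 − 0.8Q = 111 + 0.512Q → Q* = 31.0595, P* = 126.9024.
With the tax, the buyer price exceeds the seller price by 6.9: (151.75 − 0.8Q) − (111 + 0.512Q) = 6.9 → Q' = 25.8003.
ΔQ = 31.0595 − 25.8003 = 5.2592; the wedge equals the tax, 6.9.
Welfare loss = ½ × 5.2592 × 6.9 = 18.14.

18.14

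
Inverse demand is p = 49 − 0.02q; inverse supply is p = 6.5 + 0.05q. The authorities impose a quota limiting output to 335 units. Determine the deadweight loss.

2592.16

Competitive equilibrium: 49 − 0.02q = 6.5 + 0.05q → q* = 607.1429, p* = 36.8571.
At q = 335: demand price = 49 − 0.02·335 = 42.3; supply price = 6.5 + 0.05·335 = 23.25.
Δq = 607.1429 − 335 = 272.1429; wedge = 42.3 − 23.25 = 19.05.
Deadweight loss = ½ × 272.1429 × 19.05 = 2592.16.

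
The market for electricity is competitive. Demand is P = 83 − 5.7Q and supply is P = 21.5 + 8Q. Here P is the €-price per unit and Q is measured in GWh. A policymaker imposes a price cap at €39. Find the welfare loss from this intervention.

€36.29

Competitive equilibrium: 83 − 5.7Q = 21.5 + 8Q → Q* = 4.4891, P* = 57.4124.
At the ceiling P = 39, quantity supplied = (39 − 21.5)/8 = 2.1875.
Willingness to pay at Q' = 2.1875: 83 − 5.7·2.1875 = 70.5313.
ΔQ = 4.4891 − 2.1875 = 2.3016; wedge = 70.5313 − 39 = 31.5313.
Welfare loss = ½ × 2.3016 × 31.5313 = €36.29.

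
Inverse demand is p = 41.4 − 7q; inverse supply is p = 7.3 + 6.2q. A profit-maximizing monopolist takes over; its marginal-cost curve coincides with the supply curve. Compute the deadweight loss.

5.29

Competitive equilibrium: 41.4 − 7q = 7.3 + 6.2q → q* = 2.5833, p* = 23.3167.
Marginal revenue: MR = 41.4 − 14q. Set MR = MC: 41.4 − 14q = 7.3 + 6.2q → q_m = 1.6881.
Price p_m = 41.4 − 7·1.6881 = 29.5833; MC(q_m) = 7.3 + 6.2·1.6881 = 17.7662.
Competitive q* = 2.5833, so Δq = 0.8952; wedge = 29.5833 − 17.7662 = 11.8171.
The triangle = ½ × 0.8952 × 11.8171 = 5.29.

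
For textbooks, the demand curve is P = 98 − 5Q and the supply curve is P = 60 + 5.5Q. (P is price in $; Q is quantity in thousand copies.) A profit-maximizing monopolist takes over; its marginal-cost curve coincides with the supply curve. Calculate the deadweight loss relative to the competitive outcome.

$7.16 thousand

Competitive equilibrium: 98 − 5Q = 60 + 5.5Q → Q* = 3.619, P* = 79.9048.
Marginal revenue: MR = 98 − 10Q. Set MR = MC: 98 − 10Q = 60 + 5.5Q → Q_m = 2.4516.
Price P_m = 98 − 5·2.4516 = 85.742; MC(Q_m) = 60 + 5.5·2.4516 = 73.4838.
Competitive Q* = 3.619, so ΔQ = 1.1674; wedge = 85.742 − 73.4838 = 12.2582.
Welfare loss = ½ × 1.1674 × 12.2582 = $7.16 thousand.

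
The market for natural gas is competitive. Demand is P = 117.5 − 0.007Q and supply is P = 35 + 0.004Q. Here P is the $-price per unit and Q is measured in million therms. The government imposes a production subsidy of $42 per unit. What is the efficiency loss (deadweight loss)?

Competitive equilibrium: 117.5 − 0.007Q = 35 + 0.004Q → Q* = 7500, P* = 65.
The subsidy lowers effective supply by 42: P = 0.004Q − 7.
New quantity: 117.5 − 0.007Q = 0.004Q − 7 → Q' = 11318.1818.
Overproduction ΔQ = 11318.1818 − 7500 = 3818.1818; wedge = subsidy = 42.
The triangle = ½ × 3818.1818 × 42 = $80181.82 million.

$80181.82 million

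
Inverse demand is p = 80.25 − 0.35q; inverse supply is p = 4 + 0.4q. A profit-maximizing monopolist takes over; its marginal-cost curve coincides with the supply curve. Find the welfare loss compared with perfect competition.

Competitive equilibrium: 80.25 − 0.35q = 4 + 0.4q → q* = 101.6667, p* = 44.6667.
Marginal revenue: MR = 80.25 − 0.7q. Set MR = MC: 80.25 − 0.7q = 4 + 0.4q → q_m = 69.3182.
Price p_m = 80.25 − 0.35·69.3182 = 55.9886; MC(q_m) = 4 + 0.4·69.3182 = 31.7273.
Competitive q* = 101.6667, so Δq = 32.3485; wedge = 55.9886 − 31.7273 = 24.2613.
Welfare loss = ½ × 32.3485 × 24.2613 = 392.41.

392.41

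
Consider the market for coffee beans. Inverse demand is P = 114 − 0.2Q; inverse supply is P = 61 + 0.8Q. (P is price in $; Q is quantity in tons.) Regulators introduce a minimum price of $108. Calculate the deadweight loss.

Competitive equilibrium: 114 − 0.2Q = 61 + 0.8Q → Q* = 53, P* = 103.4.
At the floor P = 108, quantity demanded = (114 − 108)/0.2 = 30.
Sellers' marginal cost at Q' = 30: 61 + 0.8·30 = 85.
ΔQ = 53 − 30 = 23; wedge = 108 − 85 = 23.
The triangle = ½ × 23 × 23 = $264.50.

$264.50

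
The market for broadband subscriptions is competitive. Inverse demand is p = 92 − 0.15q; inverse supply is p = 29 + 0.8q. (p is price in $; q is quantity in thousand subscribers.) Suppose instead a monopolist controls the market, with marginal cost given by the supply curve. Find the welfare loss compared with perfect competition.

$38.84 thousand

Competitive equilibrium: 92 − 0.15q = 29 + 0.8q → q* = 66.3158, p* = 82.0526.
Marginal revenue: MR = 92 − 0.3q. Set MR = MC: 92 − 0.3q = 29 + 0.8q → q_m = 57.2727.
Price p_m = 92 − 0.15·57.2727 = 83.4091; MC(q_m) = 29 + 0.8·57.2727 = 74.8182.
Competitive q* = 66.3158, so Δq = 9.0431; wedge = 83.4091 − 74.8182 = 8.5909.
DWL = ½ × 9.0431 × 8.5909 = $38.84 thousand.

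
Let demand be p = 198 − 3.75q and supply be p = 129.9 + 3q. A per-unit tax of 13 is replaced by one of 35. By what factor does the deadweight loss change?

Competitive equilibrium: 198 − 3.75q = 129.9 + 3q → q* = 10.0889, p* = 160.1667.
For a per-unit tax t: Δq = t/6.75, so DWL = ½·t·(t/6.75) = t²/13.5.
At t = 13: DWL = 12.519. At t = 35: DWL = 90.741.
Ratio = (35/13)² = 7.249.

7.249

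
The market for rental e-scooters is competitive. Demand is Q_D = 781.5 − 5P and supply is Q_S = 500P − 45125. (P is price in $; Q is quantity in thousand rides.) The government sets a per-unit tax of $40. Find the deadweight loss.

In inverse form: demand P = 156.3 − 0.2Q, supply P = 90.25 + 0.002Q.
Competitive equilibrium: 156.3 − 0.2Q = 90.25 + 0.002Q → Q* = 326.9802, P* = 90.904.
With the tax, the buyer price exceeds the seller price by 40: (156.3 − 0.2Q) − (90.25 + 0.002Q) = 40 → Q' = 128.9604.
ΔQ = 326.9802 − 128.9604 = 198.0198; the wedge equals the tax, 40.
The triangle = ½ × 198.0198 × 40 = $3960.40 thousand.

$3960.40 thousand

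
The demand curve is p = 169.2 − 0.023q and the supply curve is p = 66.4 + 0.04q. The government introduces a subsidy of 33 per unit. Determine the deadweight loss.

8642.86

Competitive equilibrium: 169.2 − 0.023q = 66.4 + 0.04q → q* = 1631.746, p* = 131.6698.
The subsidy lowers effective supply by 33: p = 33.4 + 0.04q.
New quantity: 169.2 − 0.023q = 33.4 + 0.04q → q' = 2155.5556.
Overproduction Δq = 2155.5556 − 1631.746 = 523.8096; wedge = subsidy = 33.
Deadweight loss = ½ × 523.8096 × 33 = 8642.86.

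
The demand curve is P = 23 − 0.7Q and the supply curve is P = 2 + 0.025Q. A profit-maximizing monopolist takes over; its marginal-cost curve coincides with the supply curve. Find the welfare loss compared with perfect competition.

Competitive equilibrium: 23 − 0.7Q = 2 + 0.025Q → Q* = 28.9655, P* = 2.7241.
Marginal revenue: MR = 23 − 1.4Q. Set MR = MC: 23 − 1.4Q = 2 + 0.025Q → Q_m = 14.7368.
Price P_m = 23 − 0.7·14.7368 = 12.6842; MC(Q_m) = 2 + 0.025·14.7368 = 2.3684.
Competitive Q* = 28.9655, so ΔQ = 14.2287; wedge = 12.6842 − 2.3684 = 10.3158.
DWL = ½ × 14.2287 × 10.3158 = 73.39.

73.39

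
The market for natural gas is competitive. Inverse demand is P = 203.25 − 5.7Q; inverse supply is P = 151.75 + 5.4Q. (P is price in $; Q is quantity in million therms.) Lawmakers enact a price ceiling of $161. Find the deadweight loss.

Competitive equilibrium: 203.25 − 5.7Q = 151.75 + 5.4Q → Q* = 4.6396, P* = 176.8041.
At the ceiling P = 161, quantity supplied = (161 − 151.75)/5.4 = 1.713.
Willingness to pay at Q' = 1.713: 203.25 − 5.7·1.713 = 193.4859.
ΔQ = 4.6396 − 1.713 = 2.9266; wedge = 193.4859 − 161 = 32.4859.
Deadweight loss = ½ × 2.9266 × 32.4859 = $47.54 million.

$47.54 million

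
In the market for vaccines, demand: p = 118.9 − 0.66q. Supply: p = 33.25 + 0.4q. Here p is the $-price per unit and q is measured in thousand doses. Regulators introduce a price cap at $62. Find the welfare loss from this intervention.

Competitive equilibrium: 118.9 − 0.66q = 33.25 + 0.4q → q* = 80.8019, p* = 65.5708.
At the ceiling p = 62, quantity supplied = (62 − 33.25)/0.4 = 71.875.
Willingness to pay at q' = 71.875: 118.9 − 0.66·71.875 = 71.4625.
Δq = 80.8019 − 71.875 = 8.9269; wedge = 71.4625 − 62 = 9.4625.
Welfare loss = ½ × 8.9269 × 9.4625 = $42.24 thousand.

$42.24 thousand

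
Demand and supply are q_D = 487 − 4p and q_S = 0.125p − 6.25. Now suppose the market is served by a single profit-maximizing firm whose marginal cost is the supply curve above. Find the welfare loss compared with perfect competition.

In inverse form: demand p = 121.75 − 0.25q, supply p = 50 + 8q.
Competitive equilibrium: 121.75 − 0.25q = 50 + 8q → q* = 8.697, p* = 119.5758.
Marginal revenue: MR = 121.75 − 0.5q. Set MR = MC: 121.75 − 0.5q = 50 + 8q → q_m = 8.4412.
Price p_m = 121.75 − 0.25·8.4412 = 119.6397; MC(q_m) = 50 + 8·8.4412 = 117.5296.
Competitive q* = 8.697, so Δq = 0.2558; wedge = 119.6397 − 117.5296 = 2.1101.
The triangle = ½ × 0.2558 × 2.1101 = 0.27.

0.27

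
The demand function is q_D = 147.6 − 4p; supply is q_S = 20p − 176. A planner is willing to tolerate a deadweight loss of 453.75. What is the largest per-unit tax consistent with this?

In inverse form: demand p = 36.9 − 0.25q, supply p = 8.8 + 0.05q.
Competitive equilibrium: 36.9 − 0.25q = 8.8 + 0.05q → q* = 93.6667, p* = 13.4833.
A tax t gives Δq = t/0.3 and wedge t, so DWL = t²/0.6.
t²/0.6 = 453.75 → t² = 272.25 → t = 16.5.

16.5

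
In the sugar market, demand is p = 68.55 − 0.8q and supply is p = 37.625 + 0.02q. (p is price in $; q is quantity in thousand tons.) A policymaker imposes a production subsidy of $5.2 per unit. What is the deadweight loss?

Competitive equilibrium: 68.55 − 0.8q = 37.625 + 0.02q → q* = 37.7134, p* = 38.3793.
The subsidy lowers effective supply by 5.2: p = 32.425 + 0.02q.
New quantity: 68.55 − 0.8q = 32.425 + 0.02q → q' = 44.0549.
Overproduction Δq = 44.0549 − 37.7134 = 6.3415; wedge = subsidy = 5.2.
DWL = ½ × 6.3415 × 5.2 = $16.49 thousand.

$16.49 thousand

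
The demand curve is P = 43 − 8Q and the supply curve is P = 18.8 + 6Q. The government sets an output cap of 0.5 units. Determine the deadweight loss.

Competitive equilibrium: 43 − 8Q = 18.8 + 6Q → Q* = 1.7286, P* = 29.1714.
At Q = 0.5: demand price = 43 − 8·0.5 = 39; supply price = 18.8 + 6·0.5 = 21.8.
ΔQ = 1.7286 − 0.5 = 1.2286; wedge = 39 − 21.8 = 17.2.
Welfare loss = ½ × 1.2286 × 17.2 = 10.57.

10.57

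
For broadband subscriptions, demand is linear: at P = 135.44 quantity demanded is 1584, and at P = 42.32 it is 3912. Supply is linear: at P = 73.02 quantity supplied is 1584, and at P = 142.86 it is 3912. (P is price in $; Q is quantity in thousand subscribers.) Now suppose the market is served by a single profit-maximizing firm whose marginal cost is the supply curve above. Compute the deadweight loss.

Demand slope = (42.32 − 135.44)/(3912 − 1584) = −0.04, so P = 198.8 − 0.04Q.
Supply slope = (142.86 − 73.02)/(3912 − 1584) = 0.03, so P = 25.5 + 0.03Q.
Competitive equilibrium: 198.8 − 0.04Q = 25.5 + 0.03Q → Q* = 2475.71429, P* = 99.77143.
Marginal revenue: MR = 198.8 − 0.08Q. Set MR = MC: 198.8 − 0.08Q = 25.5 + 0.03Q → Q_m = 1575.45455.
Price P_m = 198.8 − 0.04·1575.45455 = 135.78182; MC(Q_m) = 25.5 + 0.03·1575.45455 = 72.76364.
Competitive Q* = 2475.71429, so ΔQ = 900.25974; wedge = 135.78182 − 72.76364 = 63.01818.
The triangle = ½ × 900.25974 × 63.01818 = $28366.37 thousand.

$28366.37 thousand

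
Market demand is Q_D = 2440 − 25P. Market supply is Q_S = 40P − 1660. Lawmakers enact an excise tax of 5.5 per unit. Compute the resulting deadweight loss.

In inverse form: demand P = 97.6 − 0.04Q, supply P = 41.5 + 0.025Q.
Competitive equilibrium: 97.6 − 0.04Q = 41.5 + 0.025Q → Q* = 863.0769, P* = 63.0769.
With the tax, the buyer price exceeds the seller price by 5.5: (97.6 − 0.04Q) − (41.5 + 0.025Q) = 5.5 → Q' = 778.4615.
ΔQ = 863.0769 − 778.4615 = 84.6154; the wedge equals the tax, 5.5.
DWL = ½ × 84.6154 × 5.5 = 232.69.

232.69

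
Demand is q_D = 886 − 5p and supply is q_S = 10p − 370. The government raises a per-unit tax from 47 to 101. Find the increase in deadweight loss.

In inverse form: demand p = 177.2 − 0.2q, supply p = 37 + 0.1q.
Competitive equilibrium: 177.2 − 0.2q = 37 + 0.1q → q* = 467.3333, p* = 83.7333.
For a per-unit tax t: Δq = t/0.3, so DWL = ½·t·(t/0.3) = t²/0.6.
At t = 47: DWL = 3681.667. At t = 101: DWL = 17001.667.
Increase = 17001.667 − 3681.667 = 13320.

13320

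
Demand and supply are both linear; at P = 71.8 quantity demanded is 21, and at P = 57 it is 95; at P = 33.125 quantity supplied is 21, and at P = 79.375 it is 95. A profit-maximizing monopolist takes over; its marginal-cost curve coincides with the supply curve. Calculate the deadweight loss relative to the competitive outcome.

Demand slope = (57 − 71.8)/(95 − 21) = −0.2, so P = 76 − 0.2Q.
Supply slope = (79.375 − 33.125)/(95 − 21) = 0.625, so P = 20 + 0.625Q.
Competitive equilibrium: 76 − 0.2Q = 20 + 0.625Q → Q* = 67.8788, P* = 62.4242.
Marginal revenue: MR = 76 − 0.4Q. Set MR = MC: 76 − 0.4Q = 20 + 0.625Q → Q_m = 54.6341.
Price P_m = 76 − 0.2·54.6341 = 65.0732; MC(Q_m) = 20 + 0.625·54.6341 = 54.1463.
Competitive Q* = 67.8788, so ΔQ = 13.2447; wedge = 65.0732 − 54.1463 = 10.9269.
Welfare loss = ½ × 13.2447 × 10.9269 = 72.36.

72.36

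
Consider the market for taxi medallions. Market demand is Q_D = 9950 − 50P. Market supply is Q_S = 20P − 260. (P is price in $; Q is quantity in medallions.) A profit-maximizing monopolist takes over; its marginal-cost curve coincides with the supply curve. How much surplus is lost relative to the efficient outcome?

In inverse form: demand P = 199 − 0.02Q, supply P = 13 + 0.05Q.
Competitive equilibrium: 199 − 0.02Q = 13 + 0.05Q → Q* = 2657.142857, P* = 145.857143.
Marginal revenue: MR = 199 − 0.04Q. Set MR = MC: 199 − 0.04Q = 13 + 0.05Q → Q_m = 2066.666667.
Price P_m = 199 − 0.02·2066.666667 = 157.666667; MC(Q_m) = 13 + 0.05·2066.666667 = 116.333333.
Competitive Q* = 2657.142857, so ΔQ = 590.47619; wedge = 157.666667 − 116.333333 = 41.333334.
DWL = ½ × 590.47619 × 41.333334 = $12203.17.

$12203.17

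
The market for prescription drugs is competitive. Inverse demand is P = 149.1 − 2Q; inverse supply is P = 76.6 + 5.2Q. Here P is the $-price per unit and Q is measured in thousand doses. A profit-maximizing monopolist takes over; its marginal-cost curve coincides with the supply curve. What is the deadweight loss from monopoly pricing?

Competitive equilibrium: 149.1 − 2Q = 76.6 + 5.2Q → Q* = 10.0694, P* = 128.9611.
Marginal revenue: MR = 149.1 − 4Q. Set MR = MC: 149.1 − 4Q = 76.6 + 5.2Q → Q_m = 7.8804.
Price P_m = 149.1 − 2·7.8804 = 133.3392; MC(Q_m) = 76.6 + 5.2·7.8804 = 117.5781.
Competitive Q* = 10.0694, so ΔQ = 2.189; wedge = 133.3392 − 117.5781 = 15.7611.
DWL = ½ × 2.189 × 15.7611 = $17.25 thousand.

$17.25 thousand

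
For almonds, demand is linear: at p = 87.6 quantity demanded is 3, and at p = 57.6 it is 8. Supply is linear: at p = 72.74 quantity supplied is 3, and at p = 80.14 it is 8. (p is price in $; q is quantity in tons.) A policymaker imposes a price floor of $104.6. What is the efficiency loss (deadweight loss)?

$86.89

Demand slope = (57.6 − 87.6)/(8 − 3) = −6, so p = 105.6 − 6q.
Supply slope = (80.14 − 72.74)/(8 − 3) = 1.48, so p = 68.3 + 1.48q.
Competitive equilibrium: 105.6 − 6q = 68.3 + 1.48q → q* = 4.9866, p* = 75.6802.
At the floor p = 104.6, quantity demanded = (105.6 − 104.6)/6 = 0.1667.
Sellers' marginal cost at q' = 0.1667: 68.3 + 1.48·0.1667 = 68.5467.
Δq = 4.9866 − 0.1667 = 4.8199; wedge = 104.6 − 68.5467 = 36.0533.
DWL = ½ × 4.8199 × 36.0533 = $86.89.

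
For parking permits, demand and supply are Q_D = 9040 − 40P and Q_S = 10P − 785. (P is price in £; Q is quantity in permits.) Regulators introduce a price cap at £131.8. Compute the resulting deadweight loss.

In inverse form: demand P = 226 − 0.025Q, supply P = 78.5 + 0.1Q.
Competitive equilibrium: 226 − 0.025Q = 78.5 + 0.1Q → Q* = 1180, P* = 196.5.
At the ceiling P = 131.8, quantity supplied = (131.8 − 78.5)/0.1 = 533.
Willingness to pay at Q' = 533: 226 − 0.025·533 = 212.675.
ΔQ = 1180 − 533 = 647; wedge = 212.675 − 131.8 = 80.875.
DWL = ½ × 647 × 80.875 = £26163.06.

£26163.06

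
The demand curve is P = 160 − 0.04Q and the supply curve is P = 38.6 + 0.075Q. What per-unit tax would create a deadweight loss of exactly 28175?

Competitive equilibrium: 160 − 0.04Q = 38.6 + 0.075Q → Q* = 1055.6522, P* = 117.7739.
A tax t gives ΔQ = t/0.115 and wedge t, so DWL = t²/0.23.
t²/0.23 = 28175 → t² = 6480.25 → t = 80.5.

80.5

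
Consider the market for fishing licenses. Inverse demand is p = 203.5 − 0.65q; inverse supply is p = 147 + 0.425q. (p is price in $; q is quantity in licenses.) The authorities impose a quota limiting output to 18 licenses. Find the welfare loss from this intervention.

Competitive equilibrium: 203.5 − 0.65q = 147 + 0.425q → q* = 52.5581, p* = 169.3372.
At q = 18: demand price = 203.5 − 0.65·18 = 191.8; supply price = 147 + 0.425·18 = 154.65.
Δq = 52.5581 − 18 = 34.5581; wedge = 191.8 − 154.65 = 37.15.
The triangle = ½ × 34.5581 × 37.15 = $641.92.

$641.92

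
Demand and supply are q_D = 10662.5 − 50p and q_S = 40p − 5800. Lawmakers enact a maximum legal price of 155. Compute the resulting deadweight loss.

In inverse form: demand p = 213.25 − 0.02q, supply p = 145 + 0.025q.
Competitive equilibrium: 213.25 − 0.02q = 145 + 0.025q → q* = 1516.6667, p* = 182.9167.
At the ceiling p = 155, quantity supplied = (155 − 145)/0.025 = 400.
Willingness to pay at q' = 400: 213.25 − 0.02·400 = 205.25.
Δq = 1516.6667 − 400 = 1116.6667; wedge = 205.25 − 155 = 50.25.
The triangle = ½ × 1116.6667 × 50.25 = 28056.25.

28056.25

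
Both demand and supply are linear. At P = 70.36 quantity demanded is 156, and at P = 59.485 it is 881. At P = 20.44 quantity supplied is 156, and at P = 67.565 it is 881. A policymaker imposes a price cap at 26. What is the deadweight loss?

11597.63

Demand slope = (59.485 − 70.36)/(881 − 156) = −0.015, so P = 72.7 − 0.015Q.
Supply slope = (67.565 − 20.44)/(881 − 156) = 0.065, so P = 10.3 + 0.065Q.
Competitive equilibrium: 72.7 − 0.015Q = 10.3 + 0.065Q → Q* = 780, P* = 61.
At the ceiling P = 26, quantity supplied = (26 − 10.3)/0.065 = 241.5385.
Willingness to pay at Q' = 241.5385: 72.7 − 0.015·241.5385 = 69.0769.
ΔQ = 780 − 241.5385 = 538.4615; wedge = 69.0769 − 26 = 43.0769.
The triangle = ½ × 538.4615 × 43.0769 = 11597.63.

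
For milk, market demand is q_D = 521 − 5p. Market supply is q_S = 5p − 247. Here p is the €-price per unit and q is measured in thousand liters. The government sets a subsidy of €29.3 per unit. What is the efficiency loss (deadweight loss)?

€1073.11 thousand

In inverse form: demand p = 104.2 − 0.2q, supply p = 49.4 + 0.2q.
Competitive equilibrium: 104.2 − 0.2q = 49.4 + 0.2q → q* = 137, p* = 76.8.
The subsidy lowers effective supply by 29.3: p = 20.1 + 0.2q.
New quantity: 104.2 − 0.2q = 20.1 + 0.2q → q' = 210.25.
Overproduction Δq = 210.25 − 137 = 73.25; wedge = subsidy = 29.3.
DWL = ½ × 73.25 × 29.3 = €1073.11 thousand.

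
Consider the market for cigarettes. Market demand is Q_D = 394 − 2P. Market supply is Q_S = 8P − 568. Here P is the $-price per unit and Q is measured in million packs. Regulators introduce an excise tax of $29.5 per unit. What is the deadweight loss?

$696.20 million

In inverse form: demand P = 197 − 0.5Q, supply P = 71 + 0.125Q.
Competitive equilibrium: 197 − 0.5Q = 71 + 0.125Q → Q* = 201.6, P* = 96.2.
With the tax, the buyer price exceeds the seller price by 29.5: (197 − 0.5Q) − (71 + 0.125Q) = 29.5 → Q' = 154.4.
ΔQ = 201.6 − 154.4 = 47.2; the wedge equals the tax, 29.5.
Welfare loss = ½ × 47.2 × 29.5 = $696.20 million.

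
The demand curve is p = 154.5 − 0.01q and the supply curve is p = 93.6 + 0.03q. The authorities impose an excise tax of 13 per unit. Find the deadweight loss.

Competitive equilibrium: 154.5 − 0.01q = 93.6 + 0.03q → q* = 1522.5, p* = 139.275.
With the tax, the buyer price exceeds the seller price by 13: (154.5 − 0.01q) − (93.6 + 0.03q) = 13 → q' = 1197.5.
Δq = 1522.5 − 1197.5 = 325; the wedge equals the tax, 13.
DWL = ½ × 325 × 13 = 2112.50.

2112.50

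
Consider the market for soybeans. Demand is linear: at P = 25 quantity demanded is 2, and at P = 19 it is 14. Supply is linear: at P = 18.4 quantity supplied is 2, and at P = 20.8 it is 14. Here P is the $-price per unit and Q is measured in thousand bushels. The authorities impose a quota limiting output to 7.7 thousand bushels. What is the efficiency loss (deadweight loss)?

$4.87 thousand

Demand slope = (19 − 25)/(14 − 2) = −0.5, so P = 26 − 0.5Q.
Supply slope = (20.8 − 18.4)/(14 − 2) = 0.2, so P = 18 + 0.2Q.
Competitive equilibrium: 26 − 0.5Q = 18 + 0.2Q → Q* = 11.4286, P* = 20.2857.
At Q = 7.7: demand price = 26 − 0.5·7.7 = 22.15; supply price = 18 + 0.2·7.7 = 19.54.
ΔQ = 11.4286 − 7.7 = 3.7286; wedge = 22.15 − 19.54 = 2.61.
Deadweight loss = ½ × 3.7286 × 2.61 = $4.87 thousand.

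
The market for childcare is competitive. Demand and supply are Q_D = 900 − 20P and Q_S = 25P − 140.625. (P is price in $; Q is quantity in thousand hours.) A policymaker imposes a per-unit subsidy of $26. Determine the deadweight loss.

$3755.56 thousand

In inverse form: demand P = 45 − 0.05Q, supply P = 5.625 + 0.04Q.
Competitive equilibrium: 45 − 0.05Q = 5.625 + 0.04Q → Q* = 437.5, P* = 23.125.
The subsidy lowers effective supply by 26: P = 0.04Q − 20.375.
New quantity: 45 − 0.05Q = 0.04Q − 20.375 → Q' = 726.3889.
Overproduction ΔQ = 726.3889 − 437.5 = 288.8889; wedge = subsidy = 26.
DWL = ½ × 288.8889 × 26 = $3755.56 thousand.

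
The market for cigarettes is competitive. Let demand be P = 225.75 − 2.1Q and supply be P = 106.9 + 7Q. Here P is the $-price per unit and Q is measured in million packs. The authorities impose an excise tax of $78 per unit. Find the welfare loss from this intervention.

$334.29 million

Competitive equilibrium: 225.75 − 2.1Q = 106.9 + 7Q → Q* = 13.06044, P* = 198.32308.
With the tax, the buyer price exceeds the seller price by 78: (225.75 − 2.1Q) − (106.9 + 7Q) = 78 → Q' = 4.48901.
ΔQ = 13.06044 − 4.48901 = 8.57143; the wedge equals the tax, 78.
DWL = ½ × 8.57143 × 78 = $334.29 million.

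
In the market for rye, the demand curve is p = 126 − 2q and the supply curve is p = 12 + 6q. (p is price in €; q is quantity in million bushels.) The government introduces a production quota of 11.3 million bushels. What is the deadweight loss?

Competitive equilibrium: 126 − 2q = 12 + 6q → q* = 14.25, p* = 97.5.
At q = 11.3: demand price = 126 − 2·11.3 = 103.4; supply price = 12 + 6·11.3 = 79.8.
Δq = 14.25 − 11.3 = 2.95; wedge = 103.4 − 79.8 = 23.6.
Welfare loss = ½ × 2.95 × 23.6 = €34.81 million.

€34.81 million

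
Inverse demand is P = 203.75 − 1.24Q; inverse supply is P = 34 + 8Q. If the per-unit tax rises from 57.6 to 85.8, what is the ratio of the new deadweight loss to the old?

2.219

Competitive equilibrium: 203.75 − 1.24Q = 34 + 8Q → Q* = 18.3712, P* = 180.9697.
For a per-unit tax t: ΔQ = t/9.24, so DWL = ½·t·(t/9.24) = t²/18.48.
At t = 57.6: DWL = 179.532. At t = 85.8: DWL = 398.357.
Ratio = (85.8/57.6)² = 2.219.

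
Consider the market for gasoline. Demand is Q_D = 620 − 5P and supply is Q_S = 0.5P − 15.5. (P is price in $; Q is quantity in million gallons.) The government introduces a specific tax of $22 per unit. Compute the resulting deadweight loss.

In inverse form: demand P = 124 − 0.2Q, supply P = 31 + 2Q.
Competitive equilibrium: 124 − 0.2Q = 31 + 2Q → Q* = 42.2727, P* = 115.5455.
With the tax, the buyer price exceeds the seller price by 22: (124 − 0.2Q) − (31 + 2Q) = 22 → Q' = 32.2727.
ΔQ = 42.2727 − 32.2727 = 10; the wedge equals the tax, 22.
The triangle = ½ × 10 × 22 = $110 million.

$110 million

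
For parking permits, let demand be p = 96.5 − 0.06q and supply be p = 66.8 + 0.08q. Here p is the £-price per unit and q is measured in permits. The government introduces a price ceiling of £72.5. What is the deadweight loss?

Competitive equilibrium: 96.5 − 0.06q = 66.8 + 0.08q → q* = 212.1429, p* = 83.7714.
At the ceiling p = 72.5, quantity supplied = (72.5 − 66.8)/0.08 = 71.25.
Willingness to pay at q' = 71.25: 96.5 − 0.06·71.25 = 92.225.
Δq = 212.1429 − 71.25 = 140.8929; wedge = 92.225 − 72.5 = 19.725.
The triangle = ½ × 140.8929 × 19.725 = £1389.56.

£1389.56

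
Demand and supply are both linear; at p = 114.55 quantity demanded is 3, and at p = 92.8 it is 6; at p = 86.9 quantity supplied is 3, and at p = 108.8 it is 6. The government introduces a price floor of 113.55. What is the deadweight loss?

Demand slope = (92.8 − 114.55)/(6 − 3) = −7.25, so p = 136.3 − 7.25q.
Supply slope = (108.8 − 86.9)/(6 − 3) = 7.3, so p = 65 + 7.3q.
Competitive equilibrium: 136.3 − 7.25q = 65 + 7.3q → q* = 4.9003, p* = 100.7725.
At the floor p = 113.55, quantity demanded = (136.3 − 113.55)/7.25 = 3.1379.
Sellers' marginal cost at q' = 3.1379: 65 + 7.3·3.1379 = 87.9067.
Δq = 4.9003 − 3.1379 = 1.7624; wedge = 113.55 − 87.9067 = 25.6433.
Welfare loss = ½ × 1.7624 × 25.6433 = 22.60.

22.60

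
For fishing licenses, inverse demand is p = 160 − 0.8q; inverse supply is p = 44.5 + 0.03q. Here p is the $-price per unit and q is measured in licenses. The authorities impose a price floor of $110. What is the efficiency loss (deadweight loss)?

$2438.64

Competitive equilibrium: 160 − 0.8q = 44.5 + 0.03q → q* = 139.1566, p* = 48.6747.
At the floor p = 110, quantity demanded = (160 − 110)/0.8 = 62.5.
Sellers' marginal cost at q' = 62.5: 44.5 + 0.03·62.5 = 46.375.
Δq = 139.1566 − 62.5 = 76.6566; wedge = 110 − 46.375 = 63.625.
Welfare loss = ½ × 76.6566 × 63.625 = $2438.64.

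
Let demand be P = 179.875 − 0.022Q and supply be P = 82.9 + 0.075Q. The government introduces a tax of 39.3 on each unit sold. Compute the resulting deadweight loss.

7961.29

Competitive equilibrium: 179.875 − 0.022Q = 82.9 + 0.075Q → Q* = 999.7423, P* = 157.8807.
With the tax, the buyer price exceeds the seller price by 39.3: (179.875 − 0.022Q) − (82.9 + 0.075Q) = 39.3 → Q' = 594.5876.
ΔQ = 999.7423 − 594.5876 = 405.1547; the wedge equals the tax, 39.3.
DWL = ½ × 405.1547 × 39.3 = 7961.29.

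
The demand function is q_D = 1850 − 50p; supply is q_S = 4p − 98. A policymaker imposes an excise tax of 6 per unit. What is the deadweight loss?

In inverse form: demand p = 37 − 0.02q, supply p = 24.5 + 0.25q.
Competitive equilibrium: 37 − 0.02q = 24.5 + 0.25q → q* = 46.2963, p* = 36.0741.
With the tax, the buyer price exceeds the seller price by 6: (37 − 0.02q) − (24.5 + 0.25q) = 6 → q' = 24.0741.
Δq = 46.2963 − 24.0741 = 22.2222; the wedge equals the tax, 6.
Deadweight loss = ½ × 22.2222 × 6 = 66.67.

66.67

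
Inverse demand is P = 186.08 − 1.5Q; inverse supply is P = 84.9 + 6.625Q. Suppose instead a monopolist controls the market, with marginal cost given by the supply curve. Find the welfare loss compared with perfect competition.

15.30

Competitive equilibrium: 186.08 − 1.5Q = 84.9 + 6.625Q → Q* = 12.4529, P* = 167.4006.
Marginal revenue: MR = 186.08 − 3Q. Set MR = MC: 186.08 − 3Q = 84.9 + 6.625Q → Q_m = 10.5122.
Price P_m = 186.08 − 1.5·10.5122 = 170.3117; MC(Q_m) = 84.9 + 6.625·10.5122 = 154.5433.
Competitive Q* = 12.4529, so ΔQ = 1.9407; wedge = 170.3117 − 154.5433 = 15.7684.
Deadweight loss = ½ × 1.9407 × 15.7684 = 15.30.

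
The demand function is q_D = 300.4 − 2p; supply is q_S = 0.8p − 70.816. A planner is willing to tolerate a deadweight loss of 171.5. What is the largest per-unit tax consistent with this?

24.5

In inverse form: demand p = 150.2 − 0.5q, supply p = 88.52 + 1.25q.
Competitive equilibrium: 150.2 − 0.5q = 88.52 + 1.25q → q* = 35.2457, p* = 132.5771.
A tax t gives Δq = t/1.75 and wedge t, so DWL = t²/3.5.
t²/3.5 = 171.5 → t² = 600.25 → t = 24.5.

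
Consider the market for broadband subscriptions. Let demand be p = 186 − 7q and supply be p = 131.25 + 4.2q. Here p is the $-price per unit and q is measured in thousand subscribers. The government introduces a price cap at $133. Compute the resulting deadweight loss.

$111.98 thousand

Competitive equilibrium: 186 − 7q = 131.25 + 4.2q → q* = 4.8884, p* = 151.7813.
At the ceiling p = 133, quantity supplied = (133 − 131.25)/4.2 = 0.4167.
Willingness to pay at q' = 0.4167: 186 − 7·0.4167 = 183.0831.
Δq = 4.8884 − 0.4167 = 4.4717; wedge = 183.0831 − 133 = 50.0831.
Deadweight loss = ½ × 4.4717 × 50.0831 = $111.98 thousand.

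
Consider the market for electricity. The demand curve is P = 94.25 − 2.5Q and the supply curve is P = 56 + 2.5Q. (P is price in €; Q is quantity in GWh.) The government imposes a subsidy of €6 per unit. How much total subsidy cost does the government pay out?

€53.10

Competitive equilibrium: 94.25 − 2.5Q = 56 + 2.5Q → Q* = 7.65, P* = 75.125.
The subsidy lowers effective supply by 6: P = 50 + 2.5Q.
New quantity: 94.25 − 2.5Q = 50 + 2.5Q → Q' = 8.85.
Total subsidy cost = 6 × 8.85 = €53.10.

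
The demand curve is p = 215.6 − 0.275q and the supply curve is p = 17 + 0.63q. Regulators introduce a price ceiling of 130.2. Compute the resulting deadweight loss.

Competitive equilibrium: 215.6 − 0.275q = 17 + 0.63q → q* = 219.4475, p* = 155.2519.
At the ceiling p = 130.2, quantity supplied = (130.2 − 17)/0.63 = 179.6825.
Willingness to pay at q' = 179.6825: 215.6 − 0.275·179.6825 = 166.1873.
Δq = 219.4475 − 179.6825 = 39.765; wedge = 166.1873 − 130.2 = 35.9873.
DWL = ½ × 39.765 × 35.9873 = 715.52.

715.52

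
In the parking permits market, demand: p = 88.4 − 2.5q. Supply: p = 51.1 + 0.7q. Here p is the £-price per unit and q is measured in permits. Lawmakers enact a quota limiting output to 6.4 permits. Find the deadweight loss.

£44.21

Competitive equilibrium: 88.4 − 2.5q = 51.1 + 0.7q → q* = 11.6563, p* = 59.2594.
At q = 6.4: demand price = 88.4 − 2.5·6.4 = 72.4; supply price = 51.1 + 0.7·6.4 = 55.58.
Δq = 11.6563 − 6.4 = 5.2563; wedge = 72.4 − 55.58 = 16.82.
The triangle = ½ × 5.2563 × 16.82 = £44.21.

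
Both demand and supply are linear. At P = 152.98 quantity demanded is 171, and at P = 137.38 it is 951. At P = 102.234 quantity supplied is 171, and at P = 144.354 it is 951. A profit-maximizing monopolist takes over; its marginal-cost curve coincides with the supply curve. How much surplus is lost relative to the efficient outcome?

1229.48

Demand slope = (137.38 − 152.98)/(951 − 171) = −0.02, so P = 156.4 − 0.02Q.
Supply slope = (144.354 − 102.234)/(951 − 171) = 0.054, so P = 93 + 0.054Q.
Competitive equilibrium: 156.4 − 0.02Q = 93 + 0.054Q → Q* = 856.75676, P* = 139.26486.
Marginal revenue: MR = 156.4 − 0.04Q. Set MR = MC: 156.4 − 0.04Q = 93 + 0.054Q → Q_m = 674.46809.
Price P_m = 156.4 − 0.02·674.46809 = 142.91064; MC(Q_m) = 93 + 0.054·674.46809 = 129.42128.
Competitive Q* = 856.75676, so ΔQ = 182.28867; wedge = 142.91064 − 129.42128 = 13.48936.
Deadweight loss = ½ × 182.28867 × 13.48936 = 1229.48.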